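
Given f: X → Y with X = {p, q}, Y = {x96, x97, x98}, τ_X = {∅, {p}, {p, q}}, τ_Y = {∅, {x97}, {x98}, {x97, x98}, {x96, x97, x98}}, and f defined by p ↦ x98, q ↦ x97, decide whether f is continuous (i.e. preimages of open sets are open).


f is NOT continuous.

Compute f^{-1}(U) for each U ∈ τ_Y:
  U = ∅: f^{-1}(U) = ∅ ∈ τ_X ✓.
  U = {x97}: f^{-1}(U) = {q} ∉ τ_X ✗.
  U = {x98}: f^{-1}(U) = {p} ∈ τ_X ✓.
  U = {x97, x98}: f^{-1}(U) = {p, q} ∈ τ_X ✓.
  U = {x96, x97, x98}: f^{-1}(U) = {p, q} ∈ τ_X ✓.
Found U = {x97} with f^{-1}(U) = {q} not in τ_X. Therefore f is NOT continuous.


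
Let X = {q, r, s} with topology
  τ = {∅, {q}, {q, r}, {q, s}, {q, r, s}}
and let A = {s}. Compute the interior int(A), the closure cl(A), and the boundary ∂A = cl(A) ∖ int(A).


int(A) = ∅, cl(A) = {s}, ∂A = {s}.

Closed sets in (X, τ) are complements of opens:
  closed(X, τ) = {∅, {r}, {s}, {r, s}, {q, r, s}}.
int(A) = ⋃ {U ∈ τ : U ⊆ A}. Opens contained in A: ∅.
Taking the union of these: int(A) = ∅.
cl(A) = ⋂ {C closed : A ⊆ C}. Closed sets containing A: {s}, {r, s}, {q, r, s}.
Intersecting these: cl(A) = {s}.
∂A = cl(A) ∖ int(A) = {s} ∖ ∅ = {s}.


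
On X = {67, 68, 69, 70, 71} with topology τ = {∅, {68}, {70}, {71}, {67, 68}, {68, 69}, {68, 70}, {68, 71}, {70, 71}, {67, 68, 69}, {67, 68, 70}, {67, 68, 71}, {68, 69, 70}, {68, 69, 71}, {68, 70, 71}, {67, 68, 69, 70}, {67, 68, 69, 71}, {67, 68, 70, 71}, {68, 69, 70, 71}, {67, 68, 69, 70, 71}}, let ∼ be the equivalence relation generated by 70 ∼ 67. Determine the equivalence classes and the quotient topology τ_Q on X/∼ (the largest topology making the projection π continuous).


X/∼ = {[67=70], [68], [69], [71]}; |τ_Q| = 10.

Equivalence classes: [67=70], [68], [69], [71].
Quotient map π: X → X/∼ sends 67 ↦ [67=70], 68 ↦ [68], 69 ↦ [69], 70 ↦ [67=70], 71 ↦ [71].
For each subset V ⊆ X/∼, compute π^{-1}(V) ⊆ X and check whether π^{-1}(V) ∈ τ. V is open in τ_Q iff π^{-1}(V) ∈ τ.
  V = {}: π^{-1}(V) = ∅ ∈ τ ✓.
  V = {[67=70]}: π^{-1}(V) = {67, 70} ∉ τ ✗.
  V = {[68]}: π^{-1}(V) = {68} ∈ τ ✓.
  V = {[67=70], [68]}: π^{-1}(V) = {67, 68, 70} ∈ τ ✓.
  V = {[69]}: π^{-1}(V) = {69} ∉ τ ✗.
  V = {[67=70], [69]}: π^{-1}(V) = {67, 69, 70} ∉ τ ✗.
  V = {[68], [69]}: π^{-1}(V) = {68, 69} ∈ τ ✓.
  V = {[67=70], [68], [69]}: π^{-1}(V) = {67, 68, 69, 70} ∈ τ ✓.
  V = {[71]}: π^{-1}(V) = {71} ∈ τ ✓.
  V = {[67=70], [71]}: π^{-1}(V) = {67, 70, 71} ∉ τ ✗.
  V = {[68], [71]}: π^{-1}(V) = {68, 71} ∈ τ ✓.
  V = {[67=70], [68], [71]}: π^{-1}(V) = {67, 68, 70, 71} ∈ τ ✓.
  V = {[69], [71]}: π^{-1}(V) = {69, 71} ∉ τ ✗.
  V = {[67=70], [69], [71]}: π^{-1}(V) = {67, 69, 70, 71} ∉ τ ✗.
  V = {[68], [69], [71]}: π^{-1}(V) = {68, 69, 71} ∈ τ ✓.
  V = {[67=70], [68], [69], [71]}: π^{-1}(V) = {67, 68, 69, 70, 71} ∈ τ ✓.
Open sets in the quotient: τ_Q = {{}, {[68]}, {[67=70], [68]}, {[68], [69]}, {[67=70], [68], [69]}, {[71]}, {[68], [71]}, {[67=70], [68], [71]}, {[68], [69], [71]}, {[67=70], [68], [69], [71]}} (10 elements).


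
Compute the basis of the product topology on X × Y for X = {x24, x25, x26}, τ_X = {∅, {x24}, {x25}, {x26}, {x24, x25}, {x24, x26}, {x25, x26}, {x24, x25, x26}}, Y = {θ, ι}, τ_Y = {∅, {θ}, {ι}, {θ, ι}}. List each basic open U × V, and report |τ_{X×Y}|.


Basis B = {∅ × ∅, {x24} × {θ}, {x24} × {ι}, {x25} × {θ}, {x25} × {ι}, {x26} × {θ}, {x26} × {ι}, {x24} × {θ, ι}, {x24, x25} × {θ}, {x24, x26} × {θ}, {x24, x25} × {ι}, {x24, x26} × {ι}, {x25} × {θ, ι}, {x25, x26} × {θ}, {x25, x26} × {ι}, {x26} × {θ, ι}, {x24, x25, x26} × {θ}, {x24, x25, x26} × {ι}, {x24, x25} × {θ, ι}, {x24, x26} × {θ, ι}, {x25, x26} × {θ, ι}, {x24, x25, x26} × {θ, ι}}; |τ_{X×Y}| = 64.

Enumerate products U × V with U ∈ τ_X, V ∈ τ_Y (deduplicated):
  ∅ × ∅ = {} (∅)
  {x24} × {θ} = {(x24,θ)}
  {x24} × {ι} = {(x24,ι)}
  {x25} × {θ} = {(x25,θ)}
  {x25} × {ι} = {(x25,ι)}
  {x26} × {θ} = {(x26,θ)}
  {x26} × {ι} = {(x26,ι)}
  {x24} × {θ, ι} = {(x24,θ), (x24,ι)}
  {x24, x25} × {θ} = {(x24,θ), (x25,θ)}
  {x24, x26} × {θ} = {(x24,θ), (x26,θ)}
  {x24, x25} × {ι} = {(x24,ι), (x25,ι)}
  {x24, x26} × {ι} = {(x24,ι), (x26,ι)}
  {x25} × {θ, ι} = {(x25,θ), (x25,ι)}
  {x25, x26} × {θ} = {(x25,θ), (x26,θ)}
  {x25, x26} × {ι} = {(x25,ι), (x26,ι)}
  {x26} × {θ, ι} = {(x26,θ), (x26,ι)}
  {x24, x25, x26} × {θ} = {(x24,θ), (x25,θ), (x26,θ)}
  {x24, x25, x26} × {ι} = {(x24,ι), (x25,ι), (x26,ι)}
  {x24, x25} × {θ, ι} = {(x24,θ), (x24,ι), (x25,θ), (x25,ι)}
  {x24, x26} × {θ, ι} = {(x24,θ), (x24,ι), (x26,θ), (x26,ι)}
  {x25, x26} × {θ, ι} = {(x25,θ), (x25,ι), (x26,θ), (x26,ι)}
  {x24, x25, x26} × {θ, ι} = {(x24,θ), (x24,ι), (x25,θ), (x25,ι), (x26,θ), (x26,ι)}
These 22 distinct sets form the basis B.
Close under arbitrary unions to get τ_{X×Y}; counting gives |τ_{X×Y}| = 64.


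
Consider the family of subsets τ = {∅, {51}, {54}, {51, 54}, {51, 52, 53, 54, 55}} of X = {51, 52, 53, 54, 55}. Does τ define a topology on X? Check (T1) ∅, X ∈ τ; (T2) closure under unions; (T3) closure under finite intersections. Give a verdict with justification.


τ IS a topology on X.

Axiom (T1): ∅ ∈ τ? Yes; X ∈ τ? Yes.
Axiom (T2/T3): check pairwise unions and intersections of members of τ.
All pairwise intersections and unions checked — each lies in τ. Therefore τ satisfies (T1), (T2), (T3): it IS a topology on X.


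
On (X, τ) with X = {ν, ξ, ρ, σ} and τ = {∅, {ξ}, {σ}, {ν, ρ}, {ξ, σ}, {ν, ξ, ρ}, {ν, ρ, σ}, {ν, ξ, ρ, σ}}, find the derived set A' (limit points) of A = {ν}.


A' = {ρ}

For each x ∈ X, list the open sets U ∈ τ with x ∈ U, then check whether U ∩ (A ∖ {x}) ≠ ∅ for every such U.
  x = ν: open {ν, ρ} ∋ x has {ν, ρ} ∩ (A ∖ {ν}) = ∅, so x is NOT a limit point.
  x = ξ: open {ξ} ∋ x has {ξ} ∩ (A ∖ {ξ}) = ∅, so x is NOT a limit point.
  x = ρ: opens ∋ x are {ν, ρ}, {ν, ξ, ρ}, {ν, ρ, σ}, {ν, ξ, ρ, σ}; each meets A ∖ {ρ}, so x IS a limit point.
  x = σ: open {σ} ∋ x has {σ} ∩ (A ∖ {σ}) = ∅, so x is NOT a limit point.
Collecting: A' = {ρ}.


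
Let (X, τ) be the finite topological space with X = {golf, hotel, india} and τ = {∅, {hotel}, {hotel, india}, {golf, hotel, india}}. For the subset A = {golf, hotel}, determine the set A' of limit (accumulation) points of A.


A' = {golf, india}

For each x ∈ X, list the open sets U ∈ τ with x ∈ U, then check whether U ∩ (A ∖ {x}) ≠ ∅ for every such U.
  x = golf: opens ∋ x are {golf, hotel, india}; each meets A ∖ {golf}, so x IS a limit point.
  x = hotel: open {hotel} ∋ x has {hotel} ∩ (A ∖ {hotel}) = ∅, so x is NOT a limit point.
  x = india: opens ∋ x are {hotel, india}, {golf, hotel, india}; each meets A ∖ {india}, so x IS a limit point.
Collecting: A' = {golf, india}.


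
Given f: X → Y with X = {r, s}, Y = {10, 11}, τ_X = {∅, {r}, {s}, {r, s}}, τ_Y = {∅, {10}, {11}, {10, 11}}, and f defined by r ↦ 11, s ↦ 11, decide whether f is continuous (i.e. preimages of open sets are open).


f IS continuous.

Compute f^{-1}(U) for each U ∈ τ_Y:
  U = ∅: f^{-1}(U) = ∅ ∈ τ_X ✓.
  U = {10}: f^{-1}(U) = ∅ ∈ τ_X ✓.
  U = {11}: f^{-1}(U) = {r, s} ∈ τ_X ✓.
  U = {10, 11}: f^{-1}(U) = {r, s} ∈ τ_X ✓.
Every preimage lies in τ_X, so f IS continuous.


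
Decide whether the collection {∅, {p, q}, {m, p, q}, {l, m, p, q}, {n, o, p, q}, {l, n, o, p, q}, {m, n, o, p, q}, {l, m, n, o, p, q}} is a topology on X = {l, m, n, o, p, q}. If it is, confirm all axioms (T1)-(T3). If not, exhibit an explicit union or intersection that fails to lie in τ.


τ is NOT a topology on X.

Axiom (T1): ∅ ∈ τ? Yes; X ∈ τ? Yes.
Axiom (T2/T3): check pairwise unions and intersections of members of τ.
Counterexample for (T3): {l, m, p, q} ∩ {l, n, o, p, q} = {l, p, q} ∉ τ. Therefore τ is NOT a topology.


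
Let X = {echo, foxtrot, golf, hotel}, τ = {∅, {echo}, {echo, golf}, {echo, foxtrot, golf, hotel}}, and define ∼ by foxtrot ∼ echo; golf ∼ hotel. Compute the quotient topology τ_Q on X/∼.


X/∼ = {[echo=foxtrot], [golf=hotel]}; |τ_Q| = 2.

Equivalence classes: [echo=foxtrot], [golf=hotel].
Quotient map π: X → X/∼ sends echo ↦ [echo=foxtrot], foxtrot ↦ [echo=foxtrot], golf ↦ [golf=hotel], hotel ↦ [golf=hotel].
For each subset V ⊆ X/∼, compute π^{-1}(V) ⊆ X and check whether π^{-1}(V) ∈ τ. V is open in τ_Q iff π^{-1}(V) ∈ τ.
  V = {}: π^{-1}(V) = ∅ ∈ τ ✓.
  V = {[echo=foxtrot]}: π^{-1}(V) = {echo, foxtrot} ∉ τ ✗.
  V = {[golf=hotel]}: π^{-1}(V) = {golf, hotel} ∉ τ ✗.
  V = {[echo=foxtrot], [golf=hotel]}: π^{-1}(V) = {echo, foxtrot, golf, hotel} ∈ τ ✓.
Open sets in the quotient: τ_Q = {{}, {[echo=foxtrot], [golf=hotel]}} (2 elements).


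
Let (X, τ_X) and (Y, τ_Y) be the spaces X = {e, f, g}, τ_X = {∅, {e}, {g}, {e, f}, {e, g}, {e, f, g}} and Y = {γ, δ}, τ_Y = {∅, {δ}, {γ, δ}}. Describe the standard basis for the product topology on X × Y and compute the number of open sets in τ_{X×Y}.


Basis B = {∅ × ∅, {e} × {δ}, {g} × {δ}, {e} × {γ, δ}, {e, f} × {δ}, {e, g} × {δ}, {g} × {γ, δ}, {e, f, g} × {δ}, {e, f} × {γ, δ}, {e, g} × {γ, δ}, {e, f, g} × {γ, δ}}; |τ_{X×Y}| = 18.

Enumerate products U × V with U ∈ τ_X, V ∈ τ_Y (deduplicated):
  ∅ × ∅ = {} (∅)
  {e} × {δ} = {(e,δ)}
  {g} × {δ} = {(g,δ)}
  {e} × {γ, δ} = {(e,γ), (e,δ)}
  {e, f} × {δ} = {(e,δ), (f,δ)}
  {e, g} × {δ} = {(e,δ), (g,δ)}
  {g} × {γ, δ} = {(g,γ), (g,δ)}
  {e, f, g} × {δ} = {(e,δ), (f,δ), (g,δ)}
  {e, f} × {γ, δ} = {(e,γ), (e,δ), (f,γ), (f,δ)}
  {e, g} × {γ, δ} = {(e,γ), (e,δ), (g,γ), (g,δ)}
  {e, f, g} × {γ, δ} = {(e,γ), (e,δ), (f,γ), (f,δ), (g,γ), (g,δ)}
These 11 distinct sets form the basis B.
Close under arbitrary unions to get τ_{X×Y}; counting gives |τ_{X×Y}| = 18.


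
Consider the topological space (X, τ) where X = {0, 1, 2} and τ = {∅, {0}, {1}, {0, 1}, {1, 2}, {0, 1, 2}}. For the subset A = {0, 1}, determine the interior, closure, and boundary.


int(A) = {0, 1}, cl(A) = {0, 1, 2}, ∂A = {2}.

Closed sets in (X, τ) are complements of opens:
  closed(X, τ) = {∅, {0}, {2}, {0, 2}, {1, 2}, {0, 1, 2}}.
int(A) = ⋃ {U ∈ τ : U ⊆ A}. Opens contained in A: ∅, {0}, {1}, {0, 1}.
Taking the union of these: int(A) = {0, 1}.
cl(A) = ⋂ {C closed : A ⊆ C}. Closed sets containing A: {0, 1, 2}.
Intersecting these: cl(A) = {0, 1, 2}.
∂A = cl(A) ∖ int(A) = {0, 1, 2} ∖ {0, 1} = {2}.


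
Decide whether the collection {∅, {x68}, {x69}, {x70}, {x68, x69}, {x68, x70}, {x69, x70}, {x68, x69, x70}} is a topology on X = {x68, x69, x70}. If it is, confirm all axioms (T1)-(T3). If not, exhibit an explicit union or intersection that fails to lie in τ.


τ IS a topology on X.

Axiom (T1): ∅ ∈ τ? Yes; X ∈ τ? Yes.
Axiom (T2/T3): check pairwise unions and intersections of members of τ.
All pairwise intersections and unions checked — each lies in τ. Therefore τ satisfies (T1), (T2), (T3): it IS a topology on X.


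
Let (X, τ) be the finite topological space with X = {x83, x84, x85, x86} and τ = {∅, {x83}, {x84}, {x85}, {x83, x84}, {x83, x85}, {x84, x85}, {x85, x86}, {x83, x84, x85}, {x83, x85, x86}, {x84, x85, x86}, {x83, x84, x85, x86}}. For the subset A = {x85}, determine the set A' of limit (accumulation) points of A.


A' = {x86}

For each x ∈ X, list the open sets U ∈ τ with x ∈ U, then check whether U ∩ (A ∖ {x}) ≠ ∅ for every such U.
  x = x83: open {x83} ∋ x has {x83} ∩ (A ∖ {x83}) = ∅, so x is NOT a limit point.
  x = x84: open {x84} ∋ x has {x84} ∩ (A ∖ {x84}) = ∅, so x is NOT a limit point.
  x = x85: open {x85} ∋ x has {x85} ∩ (A ∖ {x85}) = ∅, so x is NOT a limit point.
  x = x86: opens ∋ x are {x85, x86}, {x83, x85, x86}, {x84, x85, x86}, {x83, x84, x85, x86}; each meets A ∖ {x86}, so x IS a limit point.
Collecting: A' = {x86}.


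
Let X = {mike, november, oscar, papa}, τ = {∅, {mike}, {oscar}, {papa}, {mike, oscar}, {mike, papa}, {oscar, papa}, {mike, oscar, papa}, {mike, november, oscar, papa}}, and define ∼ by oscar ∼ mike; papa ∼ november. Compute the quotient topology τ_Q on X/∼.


X/∼ = {[mike=oscar], [november=papa]}; |τ_Q| = 3.

Equivalence classes: [mike=oscar], [november=papa].
Quotient map π: X → X/∼ sends mike ↦ [mike=oscar], november ↦ [november=papa], oscar ↦ [mike=oscar], papa ↦ [november=papa].
For each subset V ⊆ X/∼, compute π^{-1}(V) ⊆ X and check whether π^{-1}(V) ∈ τ. V is open in τ_Q iff π^{-1}(V) ∈ τ.
  V = {}: π^{-1}(V) = ∅ ∈ τ ✓.
  V = {[mike=oscar]}: π^{-1}(V) = {mike, oscar} ∈ τ ✓.
  V = {[november=papa]}: π^{-1}(V) = {november, papa} ∉ τ ✗.
  V = {[mike=oscar], [november=papa]}: π^{-1}(V) = {mike, november, oscar, papa} ∈ τ ✓.
Open sets in the quotient: τ_Q = {{}, {[mike=oscar]}, {[mike=oscar], [november=papa]}} (3 elements).


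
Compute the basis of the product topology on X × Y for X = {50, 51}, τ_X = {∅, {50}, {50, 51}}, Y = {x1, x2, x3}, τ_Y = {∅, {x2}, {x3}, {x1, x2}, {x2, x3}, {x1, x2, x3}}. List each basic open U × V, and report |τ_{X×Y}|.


Basis B = {∅ × ∅, {50} × {x2}, {50} × {x3}, {50} × {x1, x2}, {50} × {x2, x3}, {50, 51} × {x2}, {50, 51} × {x3}, {50} × {x1, x2, x3}, {50, 51} × {x1, x2}, {50, 51} × {x2, x3}, {50, 51} × {x1, x2, x3}}; |τ_{X×Y}| = 18.

Enumerate products U × V with U ∈ τ_X, V ∈ τ_Y (deduplicated):
  ∅ × ∅ = {} (∅)
  {50} × {x2} = {(50,x2)}
  {50} × {x3} = {(50,x3)}
  {50} × {x1, x2} = {(50,x1), (50,x2)}
  {50} × {x2, x3} = {(50,x2), (50,x3)}
  {50, 51} × {x2} = {(50,x2), (51,x2)}
  {50, 51} × {x3} = {(50,x3), (51,x3)}
  {50} × {x1, x2, x3} = {(50,x1), (50,x2), (50,x3)}
  {50, 51} × {x1, x2} = {(50,x1), (50,x2), (51,x1), (51,x2)}
  {50, 51} × {x2, x3} = {(50,x2), (50,x3), (51,x2), (51,x3)}
  {50, 51} × {x1, x2, x3} = {(50,x1), (50,x2), (50,x3), (51,x1), (51,x2), (51,x3)}
These 11 distinct sets form the basis B.
Close under arbitrary unions to get τ_{X×Y}; counting gives |τ_{X×Y}| = 18.


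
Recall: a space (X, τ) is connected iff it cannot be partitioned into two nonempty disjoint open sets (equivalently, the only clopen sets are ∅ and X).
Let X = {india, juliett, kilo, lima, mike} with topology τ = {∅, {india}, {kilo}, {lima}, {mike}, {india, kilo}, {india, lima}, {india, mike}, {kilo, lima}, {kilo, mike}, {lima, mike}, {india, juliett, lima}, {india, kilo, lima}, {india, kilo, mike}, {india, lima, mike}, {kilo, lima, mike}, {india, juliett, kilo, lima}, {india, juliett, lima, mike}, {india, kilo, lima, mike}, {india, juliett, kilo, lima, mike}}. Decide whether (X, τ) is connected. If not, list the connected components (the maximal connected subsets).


(X, τ) is disconnected; components = [{kilo}, {mike}, {india, juliett, lima}].

Find clopen sets (U ∈ τ with X ∖ U ∈ τ):
  U = ∅, X ∖ U = {india, juliett, kilo, lima, mike} — both open, so U is clopen.
  U = {kilo}, X ∖ U = {india, juliett, lima, mike} — both open, so U is clopen.
  U = {mike}, X ∖ U = {india, juliett, kilo, lima} — both open, so U is clopen.
  U = {kilo, mike}, X ∖ U = {india, juliett, lima} — both open, so U is clopen.
  U = {india, juliett, lima}, X ∖ U = {kilo, mike} — both open, so U is clopen.
  U = {india, juliett, kilo, lima}, X ∖ U = {mike} — both open, so U is clopen.
  U = {india, juliett, lima, mike}, X ∖ U = {kilo} — both open, so U is clopen.
  U = {india, juliett, kilo, lima, mike}, X ∖ U = ∅ — both open, so U is clopen.
Nontrivial clopen(s) exist: e.g. {india, juliett, lima}. So (X, τ) is disconnected.
Compute connected components by grouping points that agree on all clopens:
  component: {kilo}
  component: {mike}
  component: {india, juliett, lima}


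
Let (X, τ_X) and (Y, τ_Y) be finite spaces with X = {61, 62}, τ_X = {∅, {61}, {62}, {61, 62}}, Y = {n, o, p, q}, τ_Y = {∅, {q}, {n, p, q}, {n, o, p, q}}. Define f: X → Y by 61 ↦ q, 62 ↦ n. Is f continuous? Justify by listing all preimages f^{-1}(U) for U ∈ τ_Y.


f IS continuous.

Compute f^{-1}(U) for each U ∈ τ_Y:
  U = ∅: f^{-1}(U) = ∅ ∈ τ_X ✓.
  U = {q}: f^{-1}(U) = {61} ∈ τ_X ✓.
  U = {n, p, q}: f^{-1}(U) = {61, 62} ∈ τ_X ✓.
  U = {n, o, p, q}: f^{-1}(U) = {61, 62} ∈ τ_X ✓.
Every preimage lies in τ_X, so f IS continuous.


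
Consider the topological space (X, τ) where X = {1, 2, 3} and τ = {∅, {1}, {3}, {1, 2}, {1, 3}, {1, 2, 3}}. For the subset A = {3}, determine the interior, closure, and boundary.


int(A) = {3}, cl(A) = {3}, ∂A = ∅.

Closed sets in (X, τ) are complements of opens:
  closed(X, τ) = {∅, {2}, {3}, {1, 2}, {2, 3}, {1, 2, 3}}.
int(A) = ⋃ {U ∈ τ : U ⊆ A}. Opens contained in A: ∅, {3}.
Taking the union of these: int(A) = {3}.
cl(A) = ⋂ {C closed : A ⊆ C}. Closed sets containing A: {3}, {2, 3}, {1, 2, 3}.
Intersecting these: cl(A) = {3}.
∂A = cl(A) ∖ int(A) = {3} ∖ {3} = ∅.


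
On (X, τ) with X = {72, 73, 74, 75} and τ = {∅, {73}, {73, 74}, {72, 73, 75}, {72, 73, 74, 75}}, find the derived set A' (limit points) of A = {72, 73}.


A' = {72, 74, 75}

For each x ∈ X, list the open sets U ∈ τ with x ∈ U, then check whether U ∩ (A ∖ {x}) ≠ ∅ for every such U.
  x = 72: opens ∋ x are {72, 73, 75}, {72, 73, 74, 75}; each meets A ∖ {72}, so x IS a limit point.
  x = 73: open {73} ∋ x has {73} ∩ (A ∖ {73}) = ∅, so x is NOT a limit point.
  x = 74: opens ∋ x are {73, 74}, {72, 73, 74, 75}; each meets A ∖ {74}, so x IS a limit point.
  x = 75: opens ∋ x are {72, 73, 75}, {72, 73, 74, 75}; each meets A ∖ {75}, so x IS a limit point.
Collecting: A' = {72, 74, 75}.


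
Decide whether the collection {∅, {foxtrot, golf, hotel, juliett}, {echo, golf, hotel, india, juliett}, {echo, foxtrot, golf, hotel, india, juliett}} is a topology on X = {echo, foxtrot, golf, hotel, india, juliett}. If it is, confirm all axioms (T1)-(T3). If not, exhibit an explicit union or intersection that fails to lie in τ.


τ is NOT a topology on X.

Axiom (T1): ∅ ∈ τ? Yes; X ∈ τ? Yes.
Axiom (T2/T3): check pairwise unions and intersections of members of τ.
Counterexample for (T3): {foxtrot, golf, hotel, juliett} ∩ {echo, golf, hotel, india, juliett} = {golf, hotel, juliett} ∉ τ. Therefore τ is NOT a topology.


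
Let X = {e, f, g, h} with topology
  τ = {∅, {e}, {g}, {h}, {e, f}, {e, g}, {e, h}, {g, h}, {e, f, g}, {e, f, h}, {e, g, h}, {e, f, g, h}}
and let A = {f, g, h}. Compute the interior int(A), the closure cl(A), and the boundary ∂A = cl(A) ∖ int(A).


int(A) = {g, h}, cl(A) = {f, g, h}, ∂A = {f}.

Closed sets in (X, τ) are complements of opens:
  closed(X, τ) = {∅, {f}, {g}, {h}, {e, f}, {f, g}, {f, h}, {g, h}, {e, f, g}, {e, f, h}, {f, g, h}, {e, f, g, h}}.
int(A) = ⋃ {U ∈ τ : U ⊆ A}. Opens contained in A: ∅, {g}, {h}, {g, h}.
Taking the union of these: int(A) = {g, h}.
cl(A) = ⋂ {C closed : A ⊆ C}. Closed sets containing A: {f, g, h}, {e, f, g, h}.
Intersecting these: cl(A) = {f, g, h}.
∂A = cl(A) ∖ int(A) = {f, g, h} ∖ {g, h} = {f}.


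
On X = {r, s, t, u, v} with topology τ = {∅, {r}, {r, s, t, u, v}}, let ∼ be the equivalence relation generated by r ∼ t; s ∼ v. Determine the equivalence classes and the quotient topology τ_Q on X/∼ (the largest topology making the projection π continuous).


X/∼ = {[r=t], [s=v], [u]}; |τ_Q| = 2.

Equivalence classes: [r=t], [s=v], [u].
Quotient map π: X → X/∼ sends r ↦ [r=t], s ↦ [s=v], t ↦ [r=t], u ↦ [u], v ↦ [s=v].
For each subset V ⊆ X/∼, compute π^{-1}(V) ⊆ X and check whether π^{-1}(V) ∈ τ. V is open in τ_Q iff π^{-1}(V) ∈ τ.
  V = {}: π^{-1}(V) = ∅ ∈ τ ✓.
  V = {[r=t]}: π^{-1}(V) = {r, t} ∉ τ ✗.
  V = {[s=v]}: π^{-1}(V) = {s, v} ∉ τ ✗.
  V = {[r=t], [s=v]}: π^{-1}(V) = {r, s, t, v} ∉ τ ✗.
  V = {[u]}: π^{-1}(V) = {u} ∉ τ ✗.
  V = {[r=t], [u]}: π^{-1}(V) = {r, t, u} ∉ τ ✗.
  V = {[s=v], [u]}: π^{-1}(V) = {s, u, v} ∉ τ ✗.
  V = {[r=t], [s=v], [u]}: π^{-1}(V) = {r, s, t, u, v} ∈ τ ✓.
Open sets in the quotient: τ_Q = {{}, {[r=t], [s=v], [u]}} (2 elements).


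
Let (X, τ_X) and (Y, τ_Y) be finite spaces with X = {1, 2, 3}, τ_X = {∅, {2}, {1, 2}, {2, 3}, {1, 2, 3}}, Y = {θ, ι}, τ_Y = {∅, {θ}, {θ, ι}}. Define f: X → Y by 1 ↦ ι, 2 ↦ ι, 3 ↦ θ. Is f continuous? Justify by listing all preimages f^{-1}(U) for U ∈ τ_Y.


f is NOT continuous.

Compute f^{-1}(U) for each U ∈ τ_Y:
  U = ∅: f^{-1}(U) = ∅ ∈ τ_X ✓.
  U = {θ}: f^{-1}(U) = {3} ∉ τ_X ✗.
  U = {θ, ι}: f^{-1}(U) = {1, 2, 3} ∈ τ_X ✓.
Found U = {θ} with f^{-1}(U) = {3} not in τ_X. Therefore f is NOT continuous.


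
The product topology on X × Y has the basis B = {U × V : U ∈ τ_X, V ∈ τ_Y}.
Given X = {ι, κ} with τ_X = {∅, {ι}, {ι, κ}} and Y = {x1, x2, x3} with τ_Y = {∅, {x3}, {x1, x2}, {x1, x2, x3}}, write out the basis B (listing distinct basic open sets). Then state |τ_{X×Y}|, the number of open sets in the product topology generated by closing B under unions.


Basis B = {∅ × ∅, {ι} × {x3}, {ι} × {x1, x2}, {ι, κ} × {x3}, {ι} × {x1, x2, x3}, {ι, κ} × {x1, x2}, {ι, κ} × {x1, x2, x3}}; |τ_{X×Y}| = 9.

Enumerate products U × V with U ∈ τ_X, V ∈ τ_Y (deduplicated):
  ∅ × ∅ = {} (∅)
  {ι} × {x3} = {(ι,x3)}
  {ι} × {x1, x2} = {(ι,x1), (ι,x2)}
  {ι, κ} × {x3} = {(ι,x3), (κ,x3)}
  {ι} × {x1, x2, x3} = {(ι,x1), (ι,x2), (ι,x3)}
  {ι, κ} × {x1, x2} = {(ι,x1), (ι,x2), (κ,x1), (κ,x2)}
  {ι, κ} × {x1, x2, x3} = {(ι,x1), (ι,x2), (ι,x3), (κ,x1), (κ,x2), (κ,x3)}
These 7 distinct sets form the basis B.
Close under arbitrary unions to get τ_{X×Y}; counting gives |τ_{X×Y}| = 9.


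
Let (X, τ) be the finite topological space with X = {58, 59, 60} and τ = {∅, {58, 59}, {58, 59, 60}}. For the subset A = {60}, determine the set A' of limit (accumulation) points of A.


A' = ∅

For each x ∈ X, list the open sets U ∈ τ with x ∈ U, then check whether U ∩ (A ∖ {x}) ≠ ∅ for every such U.
  x = 58: open {58, 59} ∋ x has {58, 59} ∩ (A ∖ {58}) = ∅, so x is NOT a limit point.
  x = 59: open {58, 59} ∋ x has {58, 59} ∩ (A ∖ {59}) = ∅, so x is NOT a limit point.
  x = 60: open {58, 59, 60} ∋ x has {58, 59, 60} ∩ (A ∖ {60}) = ∅, so x is NOT a limit point.
Collecting: A' = ∅.


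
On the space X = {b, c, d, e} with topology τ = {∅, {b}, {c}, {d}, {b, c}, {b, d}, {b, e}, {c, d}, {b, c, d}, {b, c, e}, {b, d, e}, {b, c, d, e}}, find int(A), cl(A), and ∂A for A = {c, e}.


int(A) = {c}, cl(A) = {c, e}, ∂A = {e}.

Closed sets in (X, τ) are complements of opens:
  closed(X, τ) = {∅, {c}, {d}, {e}, {b, e}, {c, d}, {c, e}, {d, e}, {b, c, e}, {b, d, e}, {c, d, e}, {b, c, d, e}}.
int(A) = ⋃ {U ∈ τ : U ⊆ A}. Opens contained in A: ∅, {c}.
Taking the union of these: int(A) = {c}.
cl(A) = ⋂ {C closed : A ⊆ C}. Closed sets containing A: {c, e}, {b, c, e}, {c, d, e}, {b, c, d, e}.
Intersecting these: cl(A) = {c, e}.
∂A = cl(A) ∖ int(A) = {c, e} ∖ {c} = {e}.


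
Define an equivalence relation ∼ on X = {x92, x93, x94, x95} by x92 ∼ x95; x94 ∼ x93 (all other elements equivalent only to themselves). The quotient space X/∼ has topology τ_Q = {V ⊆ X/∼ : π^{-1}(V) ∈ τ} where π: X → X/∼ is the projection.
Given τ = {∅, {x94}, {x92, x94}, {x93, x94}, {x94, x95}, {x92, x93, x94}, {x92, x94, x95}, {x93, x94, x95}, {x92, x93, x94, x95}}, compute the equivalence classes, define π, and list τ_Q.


X/∼ = {[x92=x95], [x93=x94]}; |τ_Q| = 3.

Equivalence classes: [x92=x95], [x93=x94].
Quotient map π: X → X/∼ sends x92 ↦ [x92=x95], x93 ↦ [x93=x94], x94 ↦ [x93=x94], x95 ↦ [x92=x95].
For each subset V ⊆ X/∼, compute π^{-1}(V) ⊆ X and check whether π^{-1}(V) ∈ τ. V is open in τ_Q iff π^{-1}(V) ∈ τ.
  V = {}: π^{-1}(V) = ∅ ∈ τ ✓.
  V = {[x92=x95]}: π^{-1}(V) = {x92, x95} ∉ τ ✗.
  V = {[x93=x94]}: π^{-1}(V) = {x93, x94} ∈ τ ✓.
  V = {[x92=x95], [x93=x94]}: π^{-1}(V) = {x92, x93, x94, x95} ∈ τ ✓.
Open sets in the quotient: τ_Q = {{}, {[x93=x94]}, {[x92=x95], [x93=x94]}} (3 elements).


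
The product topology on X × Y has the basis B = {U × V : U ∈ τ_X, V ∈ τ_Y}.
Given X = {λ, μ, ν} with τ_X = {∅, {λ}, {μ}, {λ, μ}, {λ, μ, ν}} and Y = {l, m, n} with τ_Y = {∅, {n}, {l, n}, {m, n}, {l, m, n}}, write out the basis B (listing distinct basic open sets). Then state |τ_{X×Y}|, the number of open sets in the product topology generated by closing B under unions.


Basis B = {∅ × ∅, {λ} × {n}, {μ} × {n}, {λ} × {l, n}, {λ} × {m, n}, {λ, μ} × {n}, {μ} × {l, n}, {μ} × {m, n}, {λ} × {l, m, n}, {λ, μ, ν} × {n}, {μ} × {l, m, n}, {λ, μ} × {l, n}, {λ, μ} × {m, n}, {λ, μ} × {l, m, n}, {λ, μ, ν} × {l, n}, {λ, μ, ν} × {m, n}, {λ, μ, ν} × {l, m, n}}; |τ_{X×Y}| = 50.

Enumerate products U × V with U ∈ τ_X, V ∈ τ_Y (deduplicated):
  ∅ × ∅ = {} (∅)
  {λ} × {n} = {(λ,n)}
  {μ} × {n} = {(μ,n)}
  {λ} × {l, n} = {(λ,l), (λ,n)}
  {λ} × {m, n} = {(λ,m), (λ,n)}
  {λ, μ} × {n} = {(λ,n), (μ,n)}
  {μ} × {l, n} = {(μ,l), (μ,n)}
  {μ} × {m, n} = {(μ,m), (μ,n)}
  {λ} × {l, m, n} = {(λ,l), (λ,m), (λ,n)}
  {λ, μ, ν} × {n} = {(λ,n), (μ,n), (ν,n)}
  {μ} × {l, m, n} = {(μ,l), (μ,m), (μ,n)}
  {λ, μ} × {l, n} = {(λ,l), (λ,n), (μ,l), (μ,n)}
  {λ, μ} × {m, n} = {(λ,m), (λ,n), (μ,m), (μ,n)}
  {λ, μ} × {l, m, n} = {(λ,l), (λ,m), (λ,n), (μ,l), (μ,m), (μ,n)}
  {λ, μ, ν} × {l, n} = {(λ,l), (λ,n), (μ,l), (μ,n), (ν,l), (ν,n)}
  {λ, μ, ν} × {m, n} = {(λ,m), (λ,n), (μ,m), (μ,n), (ν,m), (ν,n)}
  {λ, μ, ν} × {l, m, n} = {(λ,l), (λ,m), (λ,n), (μ,l), (μ,m), (μ,n), (ν,l), (ν,m), (ν,n)}
These 17 distinct sets form the basis B.
Close under arbitrary unions to get τ_{X×Y}; counting gives |τ_{X×Y}| = 50.


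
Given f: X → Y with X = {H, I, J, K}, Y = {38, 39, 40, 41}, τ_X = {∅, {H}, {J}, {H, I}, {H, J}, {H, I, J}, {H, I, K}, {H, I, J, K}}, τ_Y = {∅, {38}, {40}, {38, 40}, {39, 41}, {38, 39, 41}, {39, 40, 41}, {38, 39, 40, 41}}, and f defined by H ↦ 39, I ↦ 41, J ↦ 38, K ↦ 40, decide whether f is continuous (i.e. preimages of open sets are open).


f is NOT continuous.

Compute f^{-1}(U) for each U ∈ τ_Y:
  U = ∅: f^{-1}(U) = ∅ ∈ τ_X ✓.
  U = {38}: f^{-1}(U) = {J} ∈ τ_X ✓.
  U = {40}: f^{-1}(U) = {K} ∉ τ_X ✗.
  U = {38, 40}: f^{-1}(U) = {J, K} ∉ τ_X ✗.
  U = {39, 41}: f^{-1}(U) = {H, I} ∈ τ_X ✓.
  U = {38, 39, 41}: f^{-1}(U) = {H, I, J} ∈ τ_X ✓.
  U = {39, 40, 41}: f^{-1}(U) = {H, I, K} ∈ τ_X ✓.
  U = {38, 39, 40, 41}: f^{-1}(U) = {H, I, J, K} ∈ τ_X ✓.
Found U = {40} with f^{-1}(U) = {K} not in τ_X. Therefore f is NOT continuous.


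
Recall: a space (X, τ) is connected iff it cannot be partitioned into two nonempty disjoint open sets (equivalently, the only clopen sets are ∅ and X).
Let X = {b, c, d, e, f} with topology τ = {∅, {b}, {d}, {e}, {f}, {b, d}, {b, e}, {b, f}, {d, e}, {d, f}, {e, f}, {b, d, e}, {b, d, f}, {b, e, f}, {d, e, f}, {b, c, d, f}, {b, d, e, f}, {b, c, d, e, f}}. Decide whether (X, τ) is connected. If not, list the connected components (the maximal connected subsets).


(X, τ) is disconnected; components = [{e}, {b, c, d, f}].

Find clopen sets (U ∈ τ with X ∖ U ∈ τ):
  U = ∅, X ∖ U = {b, c, d, e, f} — both open, so U is clopen.
  U = {e}, X ∖ U = {b, c, d, f} — both open, so U is clopen.
  U = {b, c, d, f}, X ∖ U = {e} — both open, so U is clopen.
  U = {b, c, d, e, f}, X ∖ U = ∅ — both open, so U is clopen.
Nontrivial clopen(s) exist: e.g. {e}. So (X, τ) is disconnected.
Compute connected components by grouping points that agree on all clopens:
  component: {e}
  component: {b, c, d, f}


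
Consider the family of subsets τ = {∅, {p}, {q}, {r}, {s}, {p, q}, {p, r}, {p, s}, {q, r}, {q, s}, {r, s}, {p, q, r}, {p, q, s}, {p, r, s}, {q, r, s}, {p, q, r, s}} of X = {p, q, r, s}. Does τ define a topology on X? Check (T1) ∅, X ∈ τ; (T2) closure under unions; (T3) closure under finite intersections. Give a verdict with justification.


τ IS a topology on X.

Axiom (T1): ∅ ∈ τ? Yes; X ∈ τ? Yes.
Axiom (T2/T3): check pairwise unions and intersections of members of τ.
All pairwise intersections and unions checked — each lies in τ. Therefore τ satisfies (T1), (T2), (T3): it IS a topology on X.


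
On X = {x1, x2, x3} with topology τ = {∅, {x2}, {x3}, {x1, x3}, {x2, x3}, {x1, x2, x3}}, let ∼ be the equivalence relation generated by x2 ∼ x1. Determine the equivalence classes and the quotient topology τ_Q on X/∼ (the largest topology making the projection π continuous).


X/∼ = {[x1=x2], [x3]}; |τ_Q| = 3.

Equivalence classes: [x1=x2], [x3].
Quotient map π: X → X/∼ sends x1 ↦ [x1=x2], x2 ↦ [x1=x2], x3 ↦ [x3].
For each subset V ⊆ X/∼, compute π^{-1}(V) ⊆ X and check whether π^{-1}(V) ∈ τ. V is open in τ_Q iff π^{-1}(V) ∈ τ.
  V = {}: π^{-1}(V) = ∅ ∈ τ ✓.
  V = {[x1=x2]}: π^{-1}(V) = {x1, x2} ∉ τ ✗.
  V = {[x3]}: π^{-1}(V) = {x3} ∈ τ ✓.
  V = {[x1=x2], [x3]}: π^{-1}(V) = {x1, x2, x3} ∈ τ ✓.
Open sets in the quotient: τ_Q = {{}, {[x3]}, {[x1=x2], [x3]}} (3 elements).


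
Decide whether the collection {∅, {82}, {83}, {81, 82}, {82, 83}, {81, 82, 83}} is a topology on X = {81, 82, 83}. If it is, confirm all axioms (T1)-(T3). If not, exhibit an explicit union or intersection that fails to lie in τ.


τ IS a topology on X.

Axiom (T1): ∅ ∈ τ? Yes; X ∈ τ? Yes.
Axiom (T2/T3): check pairwise unions and intersections of members of τ.
All pairwise intersections and unions checked — each lies in τ. Therefore τ satisfies (T1), (T2), (T3): it IS a topology on X.


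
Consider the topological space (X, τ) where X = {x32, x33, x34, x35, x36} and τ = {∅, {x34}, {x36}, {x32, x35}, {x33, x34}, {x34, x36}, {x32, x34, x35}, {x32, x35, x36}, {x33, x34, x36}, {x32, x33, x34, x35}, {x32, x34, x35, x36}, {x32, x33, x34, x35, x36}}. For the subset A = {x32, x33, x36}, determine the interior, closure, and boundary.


int(A) = {x36}, cl(A) = {x32, x33, x35, x36}, ∂A = {x32, x33, x35}.

Closed sets in (X, τ) are complements of opens:
  closed(X, τ) = {∅, {x33}, {x36}, {x32, x35}, {x33, x34}, {x33, x36}, {x32, x33, x35}, {x32, x35, x36}, {x33, x34, x36}, {x32, x33, x34, x35}, {x32, x33, x35, x36}, {x32, x33, x34, x35, x36}}.
int(A) = ⋃ {U ∈ τ : U ⊆ A}. Opens contained in A: ∅, {x36}.
Taking the union of these: int(A) = {x36}.
cl(A) = ⋂ {C closed : A ⊆ C}. Closed sets containing A: {x32, x33, x35, x36}, {x32, x33, x34, x35, x36}.
Intersecting these: cl(A) = {x32, x33, x35, x36}.
∂A = cl(A) ∖ int(A) = {x32, x33, x35, x36} ∖ {x36} = {x32, x33, x35}.


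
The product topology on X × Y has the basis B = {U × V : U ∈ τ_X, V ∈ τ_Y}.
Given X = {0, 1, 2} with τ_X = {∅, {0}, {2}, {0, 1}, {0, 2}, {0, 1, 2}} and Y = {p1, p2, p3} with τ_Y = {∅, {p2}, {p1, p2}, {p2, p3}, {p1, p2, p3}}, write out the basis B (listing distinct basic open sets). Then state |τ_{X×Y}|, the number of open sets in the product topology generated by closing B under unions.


Basis B = {∅ × ∅, {0} × {p2}, {2} × {p2}, {0} × {p1, p2}, {0} × {p2, p3}, {0, 1} × {p2}, {0, 2} × {p2}, {2} × {p1, p2}, {2} × {p2, p3}, {0} × {p1, p2, p3}, {0, 1, 2} × {p2}, {2} × {p1, p2, p3}, {0, 1} × {p1, p2}, {0, 2} × {p1, p2}, {0, 1} × {p2, p3}, {0, 2} × {p2, p3}, {0, 1} × {p1, p2, p3}, {0, 2} × {p1, p2, p3}, {0, 1, 2} × {p1, p2}, {0, 1, 2} × {p2, p3}, {0, 1, 2} × {p1, p2, p3}}; |τ_{X×Y}| = 70.

Enumerate products U × V with U ∈ τ_X, V ∈ τ_Y (deduplicated):
  ∅ × ∅ = {} (∅)
  {0} × {p2} = {(0,p2)}
  {2} × {p2} = {(2,p2)}
  {0} × {p1, p2} = {(0,p1), (0,p2)}
  {0} × {p2, p3} = {(0,p2), (0,p3)}
  {0, 1} × {p2} = {(0,p2), (1,p2)}
  {0, 2} × {p2} = {(0,p2), (2,p2)}
  {2} × {p1, p2} = {(2,p1), (2,p2)}
  {2} × {p2, p3} = {(2,p2), (2,p3)}
  {0} × {p1, p2, p3} = {(0,p1), (0,p2), (0,p3)}
  {0, 1, 2} × {p2} = {(0,p2), (1,p2), (2,p2)}
  {2} × {p1, p2, p3} = {(2,p1), (2,p2), (2,p3)}
  {0, 1} × {p1, p2} = {(0,p1), (0,p2), (1,p1), (1,p2)}
  {0, 2} × {p1, p2} = {(0,p1), (0,p2), (2,p1), (2,p2)}
  {0, 1} × {p2, p3} = {(0,p2), (0,p3), (1,p2), (1,p3)}
  {0, 2} × {p2, p3} = {(0,p2), (0,p3), (2,p2), (2,p3)}
  {0, 1} × {p1, p2, p3} = {(0,p1), (0,p2), (0,p3), (1,p1), (1,p2), (1,p3)}
  {0, 2} × {p1, p2, p3} = {(0,p1), (0,p2), (0,p3), (2,p1), (2,p2), (2,p3)}
  {0, 1, 2} × {p1, p2} = {(0,p1), (0,p2), (1,p1), (1,p2), (2,p1), (2,p2)}
  {0, 1, 2} × {p2, p3} = {(0,p2), (0,p3), (1,p2), (1,p3), (2,p2), (2,p3)}
  {0, 1, 2} × {p1, p2, p3} = {(0,p1), (0,p2), (0,p3), (1,p1), (1,p2), (1,p3), (2,p1), (2,p2), (2,p3)}
These 21 distinct sets form the basis B.
Close under arbitrary unions to get τ_{X×Y}; counting gives |τ_{X×Y}| = 70.


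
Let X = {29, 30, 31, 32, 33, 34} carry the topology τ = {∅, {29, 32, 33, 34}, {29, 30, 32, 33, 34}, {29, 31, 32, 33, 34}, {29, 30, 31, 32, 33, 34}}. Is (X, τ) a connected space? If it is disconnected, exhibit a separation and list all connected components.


(X, τ) is connected.

Find clopen sets (U ∈ τ with X ∖ U ∈ τ):
  U = ∅, X ∖ U = {29, 30, 31, 32, 33, 34} — both open, so U is clopen.
  U = {29, 30, 31, 32, 33, 34}, X ∖ U = ∅ — both open, so U is clopen.
Only trivial clopens (∅ and X) exist, so (X, τ) is connected.
Compute connected components by grouping points that agree on all clopens:
  component: {29, 30, 31, 32, 33, 34}


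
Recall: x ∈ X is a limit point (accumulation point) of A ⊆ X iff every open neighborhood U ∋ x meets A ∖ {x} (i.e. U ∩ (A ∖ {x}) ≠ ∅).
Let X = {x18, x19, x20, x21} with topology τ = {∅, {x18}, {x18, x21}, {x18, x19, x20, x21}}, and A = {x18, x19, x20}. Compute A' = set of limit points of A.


A' = {x19, x20, x21}

For each x ∈ X, list the open sets U ∈ τ with x ∈ U, then check whether U ∩ (A ∖ {x}) ≠ ∅ for every such U.
  x = x18: open {x18} ∋ x has {x18} ∩ (A ∖ {x18}) = ∅, so x is NOT a limit point.
  x = x19: opens ∋ x are {x18, x19, x20, x21}; each meets A ∖ {x19}, so x IS a limit point.
  x = x20: opens ∋ x are {x18, x19, x20, x21}; each meets A ∖ {x20}, so x IS a limit point.
  x = x21: opens ∋ x are {x18, x21}, {x18, x19, x20, x21}; each meets A ∖ {x21}, so x IS a limit point.
Collecting: A' = {x19, x20, x21}.


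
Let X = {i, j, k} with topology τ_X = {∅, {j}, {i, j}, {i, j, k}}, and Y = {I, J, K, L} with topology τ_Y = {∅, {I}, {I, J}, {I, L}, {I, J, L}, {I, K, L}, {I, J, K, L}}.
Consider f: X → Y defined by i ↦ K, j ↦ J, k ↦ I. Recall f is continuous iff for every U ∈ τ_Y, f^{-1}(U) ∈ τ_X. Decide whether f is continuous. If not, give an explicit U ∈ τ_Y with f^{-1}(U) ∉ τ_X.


f is NOT continuous.

Compute f^{-1}(U) for each U ∈ τ_Y:
  U = ∅: f^{-1}(U) = ∅ ∈ τ_X ✓.
  U = {I}: f^{-1}(U) = {k} ∉ τ_X ✗.
  U = {I, J}: f^{-1}(U) = {j, k} ∉ τ_X ✗.
  U = {I, L}: f^{-1}(U) = {k} ∉ τ_X ✗.
  U = {I, J, L}: f^{-1}(U) = {j, k} ∉ τ_X ✗.
  U = {I, K, L}: f^{-1}(U) = {i, k} ∉ τ_X ✗.
  U = {I, J, K, L}: f^{-1}(U) = {i, j, k} ∈ τ_X ✓.
Found U = {I} with f^{-1}(U) = {k} not in τ_X. Therefore f is NOT continuous.


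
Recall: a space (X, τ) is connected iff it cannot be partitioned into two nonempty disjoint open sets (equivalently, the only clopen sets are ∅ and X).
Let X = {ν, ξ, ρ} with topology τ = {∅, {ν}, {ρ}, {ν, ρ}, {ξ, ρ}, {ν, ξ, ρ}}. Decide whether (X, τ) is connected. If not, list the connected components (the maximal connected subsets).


(X, τ) is disconnected; components = [{ν}, {ξ, ρ}].

Find clopen sets (U ∈ τ with X ∖ U ∈ τ):
  U = ∅, X ∖ U = {ν, ξ, ρ} — both open, so U is clopen.
  U = {ν}, X ∖ U = {ξ, ρ} — both open, so U is clopen.
  U = {ξ, ρ}, X ∖ U = {ν} — both open, so U is clopen.
  U = {ν, ξ, ρ}, X ∖ U = ∅ — both open, so U is clopen.
Nontrivial clopen(s) exist: e.g. {ξ, ρ}. So (X, τ) is disconnected.
Compute connected components by grouping points that agree on all clopens:
  component: {ν}
  component: {ξ, ρ}


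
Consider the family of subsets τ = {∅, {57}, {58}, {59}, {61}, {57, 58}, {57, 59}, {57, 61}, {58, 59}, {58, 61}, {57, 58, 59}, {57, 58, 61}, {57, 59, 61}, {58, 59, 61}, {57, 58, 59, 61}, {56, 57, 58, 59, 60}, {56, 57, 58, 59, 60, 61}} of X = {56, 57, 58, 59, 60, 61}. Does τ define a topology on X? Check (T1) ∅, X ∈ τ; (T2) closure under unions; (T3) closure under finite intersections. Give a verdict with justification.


τ is NOT a topology on X.

Axiom (T1): ∅ ∈ τ? Yes; X ∈ τ? Yes.
Axiom (T2/T3): check pairwise unions and intersections of members of τ.
Counterexample for (T2): {59} ∪ {61} = {59, 61} ∉ τ. Therefore τ is NOT a topology.


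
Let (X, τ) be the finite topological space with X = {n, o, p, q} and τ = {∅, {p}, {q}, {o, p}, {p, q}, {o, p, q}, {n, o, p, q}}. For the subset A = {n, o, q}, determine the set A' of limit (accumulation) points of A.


A' = {n}

For each x ∈ X, list the open sets U ∈ τ with x ∈ U, then check whether U ∩ (A ∖ {x}) ≠ ∅ for every such U.
  x = n: opens ∋ x are {n, o, p, q}; each meets A ∖ {n}, so x IS a limit point.
  x = o: open {o, p} ∋ x has {o, p} ∩ (A ∖ {o}) = ∅, so x is NOT a limit point.
  x = p: open {p} ∋ x has {p} ∩ (A ∖ {p}) = ∅, so x is NOT a limit point.
  x = q: open {q} ∋ x has {q} ∩ (A ∖ {q}) = ∅, so x is NOT a limit point.
Collecting: A' = {n}.


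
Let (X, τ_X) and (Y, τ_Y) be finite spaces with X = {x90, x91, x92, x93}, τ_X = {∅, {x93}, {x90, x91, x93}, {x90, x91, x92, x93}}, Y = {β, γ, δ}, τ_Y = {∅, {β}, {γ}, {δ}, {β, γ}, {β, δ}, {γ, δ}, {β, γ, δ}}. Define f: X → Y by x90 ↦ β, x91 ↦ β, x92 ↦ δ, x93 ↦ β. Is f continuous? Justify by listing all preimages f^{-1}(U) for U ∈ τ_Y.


f is NOT continuous.

Compute f^{-1}(U) for each U ∈ τ_Y:
  U = ∅: f^{-1}(U) = ∅ ∈ τ_X ✓.
  U = {β}: f^{-1}(U) = {x90, x91, x93} ∈ τ_X ✓.
  U = {γ}: f^{-1}(U) = ∅ ∈ τ_X ✓.
  U = {δ}: f^{-1}(U) = {x92} ∉ τ_X ✗.
  U = {β, γ}: f^{-1}(U) = {x90, x91, x93} ∈ τ_X ✓.
  U = {β, δ}: f^{-1}(U) = {x90, x91, x92, x93} ∈ τ_X ✓.
  U = {γ, δ}: f^{-1}(U) = {x92} ∉ τ_X ✗.
  U = {β, γ, δ}: f^{-1}(U) = {x90, x91, x92, x93} ∈ τ_X ✓.
Found U = {δ} with f^{-1}(U) = {x92} not in τ_X. Therefore f is NOT continuous.


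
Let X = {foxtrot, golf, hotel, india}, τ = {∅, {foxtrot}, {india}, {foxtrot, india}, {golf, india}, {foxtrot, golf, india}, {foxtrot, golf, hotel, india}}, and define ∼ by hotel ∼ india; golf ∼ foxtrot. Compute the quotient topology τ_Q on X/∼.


X/∼ = {[foxtrot=golf], [hotel=india]}; |τ_Q| = 2.

Equivalence classes: [foxtrot=golf], [hotel=india].
Quotient map π: X → X/∼ sends foxtrot ↦ [foxtrot=golf], golf ↦ [foxtrot=golf], hotel ↦ [hotel=india], india ↦ [hotel=india].
For each subset V ⊆ X/∼, compute π^{-1}(V) ⊆ X and check whether π^{-1}(V) ∈ τ. V is open in τ_Q iff π^{-1}(V) ∈ τ.
  V = {}: π^{-1}(V) = ∅ ∈ τ ✓.
  V = {[foxtrot=golf]}: π^{-1}(V) = {foxtrot, golf} ∉ τ ✗.
  V = {[hotel=india]}: π^{-1}(V) = {hotel, india} ∉ τ ✗.
  V = {[foxtrot=golf], [hotel=india]}: π^{-1}(V) = {foxtrot, golf, hotel, india} ∈ τ ✓.
Open sets in the quotient: τ_Q = {{}, {[foxtrot=golf], [hotel=india]}} (2 elements).


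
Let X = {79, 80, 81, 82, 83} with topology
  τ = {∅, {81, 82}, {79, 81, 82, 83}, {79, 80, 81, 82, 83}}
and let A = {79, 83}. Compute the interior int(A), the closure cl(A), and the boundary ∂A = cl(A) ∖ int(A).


int(A) = ∅, cl(A) = {79, 80, 83}, ∂A = {79, 80, 83}.

Closed sets in (X, τ) are complements of opens:
  closed(X, τ) = {∅, {80}, {79, 80, 83}, {79, 80, 81, 82, 83}}.
int(A) = ⋃ {U ∈ τ : U ⊆ A}. Opens contained in A: ∅.
Taking the union of these: int(A) = ∅.
cl(A) = ⋂ {C closed : A ⊆ C}. Closed sets containing A: {79, 80, 83}, {79, 80, 81, 82, 83}.
Intersecting these: cl(A) = {79, 80, 83}.
∂A = cl(A) ∖ int(A) = {79, 80, 83} ∖ ∅ = {79, 80, 83}.
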